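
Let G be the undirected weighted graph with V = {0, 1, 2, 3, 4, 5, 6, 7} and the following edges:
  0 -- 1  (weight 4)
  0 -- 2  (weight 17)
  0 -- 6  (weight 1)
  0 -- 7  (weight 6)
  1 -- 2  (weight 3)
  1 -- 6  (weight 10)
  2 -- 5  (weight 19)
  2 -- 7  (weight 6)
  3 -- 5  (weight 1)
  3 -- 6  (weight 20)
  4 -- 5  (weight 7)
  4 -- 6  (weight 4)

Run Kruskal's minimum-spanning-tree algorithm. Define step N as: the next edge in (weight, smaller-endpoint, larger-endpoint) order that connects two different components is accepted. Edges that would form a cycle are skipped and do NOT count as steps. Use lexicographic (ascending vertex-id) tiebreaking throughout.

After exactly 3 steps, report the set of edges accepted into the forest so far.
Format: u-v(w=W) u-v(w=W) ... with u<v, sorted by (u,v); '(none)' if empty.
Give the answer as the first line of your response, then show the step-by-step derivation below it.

0-6(w=1) 1-2(w=3) 3-5(w=1)

step 1: add edge 0-6 (w=1); MST = {0-6(w=1)}
step 2: add edge 3-5 (w=1); MST = {0-6(w=1) 3-5(w=1)}
step 3: add edge 1-2 (w=3); MST = {0-6(w=1) 1-2(w=3) 3-5(w=1)}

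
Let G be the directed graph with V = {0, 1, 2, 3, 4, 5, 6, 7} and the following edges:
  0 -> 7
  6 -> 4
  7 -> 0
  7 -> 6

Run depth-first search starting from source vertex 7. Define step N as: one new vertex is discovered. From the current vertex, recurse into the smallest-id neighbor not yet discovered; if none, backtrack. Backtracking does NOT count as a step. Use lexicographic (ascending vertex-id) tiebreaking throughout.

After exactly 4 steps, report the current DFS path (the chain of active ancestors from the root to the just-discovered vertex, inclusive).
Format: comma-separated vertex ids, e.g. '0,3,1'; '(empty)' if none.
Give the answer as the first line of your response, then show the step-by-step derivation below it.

7,6,4

step 1: discover 7; path=7; order=7
step 2: discover 0; path=7>0; order=7,0
step 3: discover 6; path=7>6; order=7,0,6
step 4: discover 4; path=7>6>4; order=7,0,6,4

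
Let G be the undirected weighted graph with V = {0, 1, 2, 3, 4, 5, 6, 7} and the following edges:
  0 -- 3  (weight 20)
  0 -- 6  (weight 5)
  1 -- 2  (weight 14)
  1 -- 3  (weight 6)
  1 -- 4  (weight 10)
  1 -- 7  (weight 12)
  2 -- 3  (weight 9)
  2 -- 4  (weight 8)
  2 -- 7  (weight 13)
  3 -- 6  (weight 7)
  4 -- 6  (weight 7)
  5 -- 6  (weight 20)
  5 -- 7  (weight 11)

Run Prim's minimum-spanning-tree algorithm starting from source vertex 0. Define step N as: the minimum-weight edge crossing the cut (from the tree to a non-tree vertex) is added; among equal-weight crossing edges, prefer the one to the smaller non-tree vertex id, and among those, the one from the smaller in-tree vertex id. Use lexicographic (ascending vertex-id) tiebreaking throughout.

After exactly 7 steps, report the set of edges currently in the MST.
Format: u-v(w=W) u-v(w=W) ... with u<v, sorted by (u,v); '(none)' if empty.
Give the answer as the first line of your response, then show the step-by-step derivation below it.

0-6(w=5) 1-3(w=6) 1-7(w=12) 2-4(w=8) 3-6(w=7) 4-6(w=7) 5-7(w=11)

step 1: add edge 0-6 (w=5); MST = {0-6(w=5)}
step 2: add edge 3-6 (w=7); MST = {0-6(w=5) 3-6(w=7)}
step 3: add edge 1-3 (w=6); MST = {0-6(w=5) 1-3(w=6) 3-6(w=7)}
step 4: add edge 4-6 (w=7); MST = {0-6(w=5) 1-3(w=6) 3-6(w=7) 4-6(w=7)}
step 5: add edge 2-4 (w=8); MST = {0-6(w=5) 1-3(w=6) 2-4(w=8) 3-6(w=7) 4-6(w=7)}
step 6: add edge 1-7 (w=12); MST = {0-6(w=5) 1-3(w=6) 1-7(w=12) 2-4(w=8) 3-6(w=7) 4-6(w=7)}
step 7: add edge 5-7 (w=11); MST = {0-6(w=5) 1-3(w=6) 1-7(w=12) 2-4(w=8) 3-6(w=7) 4-6(w=7) 5-7(w=11)}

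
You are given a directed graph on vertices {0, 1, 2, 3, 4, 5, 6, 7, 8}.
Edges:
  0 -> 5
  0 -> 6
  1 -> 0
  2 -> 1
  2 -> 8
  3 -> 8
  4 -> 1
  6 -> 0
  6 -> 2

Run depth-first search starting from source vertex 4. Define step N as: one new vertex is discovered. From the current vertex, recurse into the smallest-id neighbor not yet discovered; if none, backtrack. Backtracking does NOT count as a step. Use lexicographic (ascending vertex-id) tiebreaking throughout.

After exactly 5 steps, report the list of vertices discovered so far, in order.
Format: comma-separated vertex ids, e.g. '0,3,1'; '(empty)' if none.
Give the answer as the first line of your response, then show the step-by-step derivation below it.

4,1,0,5,6

step 1: discover 4; path=4; order=4
step 2: discover 1; path=4>1; order=4,1
step 3: discover 0; path=4>1>0; order=4,1,0
step 4: discover 5; path=4>1>0>5; order=4,1,0,5
step 5: discover 6; path=4>1>0>6; order=4,1,0,5,6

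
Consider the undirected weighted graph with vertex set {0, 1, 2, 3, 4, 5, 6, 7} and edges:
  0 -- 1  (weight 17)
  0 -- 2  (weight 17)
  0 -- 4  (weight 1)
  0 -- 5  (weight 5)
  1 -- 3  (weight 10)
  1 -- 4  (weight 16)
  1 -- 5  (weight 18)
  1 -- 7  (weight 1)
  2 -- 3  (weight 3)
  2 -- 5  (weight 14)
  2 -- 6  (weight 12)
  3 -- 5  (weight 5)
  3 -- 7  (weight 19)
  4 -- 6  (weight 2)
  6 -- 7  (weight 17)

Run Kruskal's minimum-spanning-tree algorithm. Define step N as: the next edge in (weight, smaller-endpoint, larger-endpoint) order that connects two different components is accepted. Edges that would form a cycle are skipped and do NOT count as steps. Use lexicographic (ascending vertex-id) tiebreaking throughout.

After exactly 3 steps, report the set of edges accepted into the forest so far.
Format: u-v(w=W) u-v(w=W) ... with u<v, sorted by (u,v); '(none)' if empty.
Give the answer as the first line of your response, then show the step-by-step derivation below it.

0-4(w=1) 1-7(w=1) 4-6(w=2)

step 1: add edge 0-4 (w=1); MST = {0-4(w=1)}
step 2: add edge 1-7 (w=1); MST = {0-4(w=1) 1-7(w=1)}
step 3: add edge 4-6 (w=2); MST = {0-4(w=1) 1-7(w=1) 4-6(w=2)}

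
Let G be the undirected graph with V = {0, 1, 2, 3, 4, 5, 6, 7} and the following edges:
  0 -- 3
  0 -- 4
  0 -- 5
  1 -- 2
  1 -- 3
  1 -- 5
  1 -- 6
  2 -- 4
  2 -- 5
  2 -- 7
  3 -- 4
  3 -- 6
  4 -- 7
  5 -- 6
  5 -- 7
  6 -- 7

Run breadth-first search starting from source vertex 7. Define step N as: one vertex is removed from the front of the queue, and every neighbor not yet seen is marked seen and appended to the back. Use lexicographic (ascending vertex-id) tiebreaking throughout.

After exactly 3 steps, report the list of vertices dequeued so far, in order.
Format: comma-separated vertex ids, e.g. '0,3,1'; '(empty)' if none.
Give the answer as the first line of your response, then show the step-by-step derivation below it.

7,2,4

step 1: dequeue 7; queue=[2,4,5,6]; order=7
step 2: dequeue 2; queue=[4,5,6,1]; order=7,2
step 3: dequeue 4; queue=[5,6,1,0,3]; order=7,2,4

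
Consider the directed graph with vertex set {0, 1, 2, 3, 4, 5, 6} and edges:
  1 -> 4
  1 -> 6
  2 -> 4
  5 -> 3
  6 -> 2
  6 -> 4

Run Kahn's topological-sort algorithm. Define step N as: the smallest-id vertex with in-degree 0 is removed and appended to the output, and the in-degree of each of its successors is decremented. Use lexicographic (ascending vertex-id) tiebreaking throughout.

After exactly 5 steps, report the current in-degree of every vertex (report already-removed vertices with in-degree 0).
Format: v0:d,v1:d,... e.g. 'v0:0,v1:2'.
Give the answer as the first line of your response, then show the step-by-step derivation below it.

v0:0,v1:0,v2:0,v3:0,v4:1,v5:0,v6:0

step 1: output 0; order=[0]; indeg=(0,0,1,1,3,0,1)
step 2: output 1; order=[0,1]; indeg=(0,0,1,1,2,0,0)
step 3: output 5; order=[0,1,5]; indeg=(0,0,1,0,2,0,0)
step 4: output 3; order=[0,1,5,3]; indeg=(0,0,1,0,2,0,0)
step 5: output 6; order=[0,1,5,3,6]; indeg=(0,0,0,0,1,0,0)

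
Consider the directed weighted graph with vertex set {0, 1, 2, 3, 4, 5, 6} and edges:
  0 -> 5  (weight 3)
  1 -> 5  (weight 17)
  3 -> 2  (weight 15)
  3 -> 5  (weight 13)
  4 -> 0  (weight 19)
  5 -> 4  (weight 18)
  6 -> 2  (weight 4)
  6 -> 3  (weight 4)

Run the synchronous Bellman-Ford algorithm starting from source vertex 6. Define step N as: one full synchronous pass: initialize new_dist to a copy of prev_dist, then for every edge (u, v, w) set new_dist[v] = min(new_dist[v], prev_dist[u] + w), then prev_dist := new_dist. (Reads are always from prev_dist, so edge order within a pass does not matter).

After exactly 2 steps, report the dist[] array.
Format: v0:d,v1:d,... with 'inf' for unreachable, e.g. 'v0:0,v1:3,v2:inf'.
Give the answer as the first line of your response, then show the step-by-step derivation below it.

v0:inf,v1:inf,v2:4,v3:4,v4:inf,v5:17,v6:0

step 1: dist = v0:inf,v1:inf,v2:4,v3:4,v4:inf,v5:inf,v6:0
step 2: dist = v0:inf,v1:inf,v2:4,v3:4,v4:inf,v5:17,v6:0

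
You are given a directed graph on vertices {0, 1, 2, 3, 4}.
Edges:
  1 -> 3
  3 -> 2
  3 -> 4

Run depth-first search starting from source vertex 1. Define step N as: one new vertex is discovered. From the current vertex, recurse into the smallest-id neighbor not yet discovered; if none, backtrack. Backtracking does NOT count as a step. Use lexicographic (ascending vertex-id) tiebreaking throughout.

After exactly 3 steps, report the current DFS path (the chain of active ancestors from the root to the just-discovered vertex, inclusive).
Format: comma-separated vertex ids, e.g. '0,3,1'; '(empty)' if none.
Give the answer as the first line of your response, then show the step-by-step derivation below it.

1,3,2

step 1: discover 1; path=1; order=1
step 2: discover 3; path=1>3; order=1,3
step 3: discover 2; path=1>3>2; order=1,3,2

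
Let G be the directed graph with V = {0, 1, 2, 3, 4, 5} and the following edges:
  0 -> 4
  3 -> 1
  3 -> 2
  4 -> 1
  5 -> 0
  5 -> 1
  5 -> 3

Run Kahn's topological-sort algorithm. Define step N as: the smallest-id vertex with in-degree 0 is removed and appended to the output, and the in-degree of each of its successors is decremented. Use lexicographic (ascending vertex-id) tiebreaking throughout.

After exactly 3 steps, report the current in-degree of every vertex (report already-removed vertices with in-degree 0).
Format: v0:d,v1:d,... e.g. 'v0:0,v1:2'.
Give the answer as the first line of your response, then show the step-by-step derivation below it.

v0:0,v1:1,v2:0,v3:0,v4:0,v5:0

step 1: output 5; order=[5]; indeg=(0,2,1,0,1,0)
step 2: output 0; order=[5,0]; indeg=(0,2,1,0,0,0)
step 3: output 3; order=[5,0,3]; indeg=(0,1,0,0,0,0)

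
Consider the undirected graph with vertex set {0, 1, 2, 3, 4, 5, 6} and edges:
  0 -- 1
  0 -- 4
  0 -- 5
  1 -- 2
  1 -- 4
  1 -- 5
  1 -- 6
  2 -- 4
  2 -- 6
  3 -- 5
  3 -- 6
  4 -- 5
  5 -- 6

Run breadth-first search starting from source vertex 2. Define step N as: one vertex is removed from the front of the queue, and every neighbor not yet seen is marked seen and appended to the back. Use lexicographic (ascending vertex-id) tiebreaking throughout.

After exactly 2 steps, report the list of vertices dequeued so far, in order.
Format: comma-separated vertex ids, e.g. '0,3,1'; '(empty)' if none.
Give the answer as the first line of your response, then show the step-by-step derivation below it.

2,1

step 1: dequeue 2; queue=[1,4,6]; order=2
step 2: dequeue 1; queue=[4,6,0,5]; order=2,1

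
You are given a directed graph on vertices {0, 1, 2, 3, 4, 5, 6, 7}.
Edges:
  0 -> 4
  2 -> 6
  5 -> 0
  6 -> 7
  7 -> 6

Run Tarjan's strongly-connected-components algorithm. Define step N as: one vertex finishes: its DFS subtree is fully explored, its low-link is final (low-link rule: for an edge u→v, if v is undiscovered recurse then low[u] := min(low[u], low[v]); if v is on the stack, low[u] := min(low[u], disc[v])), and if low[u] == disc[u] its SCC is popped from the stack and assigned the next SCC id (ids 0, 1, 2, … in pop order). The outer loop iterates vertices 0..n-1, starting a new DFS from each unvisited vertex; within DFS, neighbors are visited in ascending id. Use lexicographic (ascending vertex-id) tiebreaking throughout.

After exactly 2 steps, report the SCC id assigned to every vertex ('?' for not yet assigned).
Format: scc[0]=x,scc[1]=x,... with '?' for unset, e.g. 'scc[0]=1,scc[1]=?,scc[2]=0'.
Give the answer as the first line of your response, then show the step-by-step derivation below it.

scc[0]=1,scc[1]=?,scc[2]=?,scc[3]=?,scc[4]=0,scc[5]=?,scc[6]=?,scc[7]=?

step 1: low=(low[0]=0,low[1]=?,low[2]=?,low[3]=?,low[4]=1,low[5]=?,low[6]=?,low[7]=?); scc=(scc[0]=?,scc[1]=?,scc[2]=?,scc[3]=?,scc[4]=0,scc[5]=?,scc[6]=?,scc[7]=?)
step 2: low=(low[0]=0,low[1]=?,low[2]=?,low[3]=?,low[4]=1,low[5]=?,low[6]=?,low[7]=?); scc=(scc[0]=1,scc[1]=?,scc[2]=?,scc[3]=?,scc[4]=0,scc[5]=?,scc[6]=?,scc[7]=?)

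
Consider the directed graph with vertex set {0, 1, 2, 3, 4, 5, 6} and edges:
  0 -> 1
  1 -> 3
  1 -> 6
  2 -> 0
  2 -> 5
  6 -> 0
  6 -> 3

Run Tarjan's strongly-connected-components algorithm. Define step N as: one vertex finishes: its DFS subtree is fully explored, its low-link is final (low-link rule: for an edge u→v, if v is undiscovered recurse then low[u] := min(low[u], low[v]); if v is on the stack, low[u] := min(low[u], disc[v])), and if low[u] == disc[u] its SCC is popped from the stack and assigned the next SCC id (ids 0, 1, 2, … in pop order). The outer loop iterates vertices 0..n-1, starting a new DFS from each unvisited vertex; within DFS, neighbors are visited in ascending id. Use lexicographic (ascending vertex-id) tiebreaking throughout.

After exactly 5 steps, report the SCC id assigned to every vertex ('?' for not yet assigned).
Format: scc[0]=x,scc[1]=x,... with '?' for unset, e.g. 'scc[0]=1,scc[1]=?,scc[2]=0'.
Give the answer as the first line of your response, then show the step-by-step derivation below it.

scc[0]=1,scc[1]=1,scc[2]=?,scc[3]=0,scc[4]=?,scc[5]=2,scc[6]=1

step 1: low=(low[0]=0,low[1]=1,low[2]=?,low[3]=2,low[4]=?,low[5]=?,low[6]=?); scc=(scc[0]=?,scc[1]=?,scc[2]=?,scc[3]=0,scc[4]=?,scc[5]=?,scc[6]=?)
step 2: low=(low[0]=0,low[1]=1,low[2]=?,low[3]=2,low[4]=?,low[5]=?,low[6]=0); scc=(scc[0]=?,scc[1]=?,scc[2]=?,scc[3]=0,scc[4]=?,scc[5]=?,scc[6]=?)
step 3: low=(low[0]=0,low[1]=0,low[2]=?,low[3]=2,low[4]=?,low[5]=?,low[6]=0); scc=(scc[0]=?,scc[1]=?,scc[2]=?,scc[3]=0,scc[4]=?,scc[5]=?,scc[6]=?)
step 4: low=(low[0]=0,low[1]=0,low[2]=?,low[3]=2,low[4]=?,low[5]=?,low[6]=0); scc=(scc[0]=1,scc[1]=1,scc[2]=?,scc[3]=0,scc[4]=?,scc[5]=?,scc[6]=1)
step 5: low=(low[0]=0,low[1]=0,low[2]=4,low[3]=2,low[4]=?,low[5]=5,low[6]=0); scc=(scc[0]=1,scc[1]=1,scc[2]=?,scc[3]=0,scc[4]=?,scc[5]=2,scc[6]=1)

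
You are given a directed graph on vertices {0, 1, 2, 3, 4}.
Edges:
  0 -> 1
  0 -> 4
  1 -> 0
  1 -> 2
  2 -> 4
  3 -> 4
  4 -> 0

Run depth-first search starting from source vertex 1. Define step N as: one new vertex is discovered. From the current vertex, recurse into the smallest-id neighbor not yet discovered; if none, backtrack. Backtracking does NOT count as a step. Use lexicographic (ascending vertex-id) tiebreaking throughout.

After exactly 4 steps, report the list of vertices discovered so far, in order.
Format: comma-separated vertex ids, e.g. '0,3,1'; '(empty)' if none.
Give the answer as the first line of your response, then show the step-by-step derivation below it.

1,0,4,2

step 1: discover 1; path=1; order=1
step 2: discover 0; path=1>0; order=1,0
step 3: discover 4; path=1>0>4; order=1,0,4
step 4: discover 2; path=1>2; order=1,0,4,2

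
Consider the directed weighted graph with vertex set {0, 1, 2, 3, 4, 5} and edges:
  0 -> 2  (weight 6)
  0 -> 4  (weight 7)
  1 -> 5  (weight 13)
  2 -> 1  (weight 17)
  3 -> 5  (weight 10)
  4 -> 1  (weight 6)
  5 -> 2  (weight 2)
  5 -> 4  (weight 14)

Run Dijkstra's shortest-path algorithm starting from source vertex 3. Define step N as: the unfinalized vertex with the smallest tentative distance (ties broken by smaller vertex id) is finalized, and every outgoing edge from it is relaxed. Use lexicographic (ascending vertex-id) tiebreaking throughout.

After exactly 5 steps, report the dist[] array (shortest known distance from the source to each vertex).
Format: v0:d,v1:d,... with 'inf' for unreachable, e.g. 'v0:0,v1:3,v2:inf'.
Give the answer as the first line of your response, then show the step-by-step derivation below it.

v0:inf,v1:29,v2:12,v3:0,v4:24,v5:10

step 1: dist = v0:inf,v1:inf,v2:inf,v3:0,v4:inf,v5:10
step 2: dist = v0:inf,v1:inf,v2:12,v3:0,v4:24,v5:10
step 3: dist = v0:inf,v1:29,v2:12,v3:0,v4:24,v5:10
step 4: dist = v0:inf,v1:29,v2:12,v3:0,v4:24,v5:10
step 5: dist = v0:inf,v1:29,v2:12,v3:0,v4:24,v5:10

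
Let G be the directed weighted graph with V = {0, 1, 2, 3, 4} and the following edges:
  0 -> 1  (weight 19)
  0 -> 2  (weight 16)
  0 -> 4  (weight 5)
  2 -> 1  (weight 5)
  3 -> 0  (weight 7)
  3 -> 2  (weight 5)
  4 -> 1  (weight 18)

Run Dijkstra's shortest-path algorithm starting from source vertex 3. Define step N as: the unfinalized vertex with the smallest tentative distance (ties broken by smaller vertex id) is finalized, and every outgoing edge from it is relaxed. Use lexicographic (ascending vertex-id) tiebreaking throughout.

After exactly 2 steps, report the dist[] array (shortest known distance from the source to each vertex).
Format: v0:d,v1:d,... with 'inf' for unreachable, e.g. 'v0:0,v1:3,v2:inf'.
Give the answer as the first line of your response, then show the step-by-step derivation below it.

v0:7,v1:10,v2:5,v3:0,v4:inf

step 1: dist = v0:7,v1:inf,v2:5,v3:0,v4:inf
step 2: dist = v0:7,v1:10,v2:5,v3:0,v4:inf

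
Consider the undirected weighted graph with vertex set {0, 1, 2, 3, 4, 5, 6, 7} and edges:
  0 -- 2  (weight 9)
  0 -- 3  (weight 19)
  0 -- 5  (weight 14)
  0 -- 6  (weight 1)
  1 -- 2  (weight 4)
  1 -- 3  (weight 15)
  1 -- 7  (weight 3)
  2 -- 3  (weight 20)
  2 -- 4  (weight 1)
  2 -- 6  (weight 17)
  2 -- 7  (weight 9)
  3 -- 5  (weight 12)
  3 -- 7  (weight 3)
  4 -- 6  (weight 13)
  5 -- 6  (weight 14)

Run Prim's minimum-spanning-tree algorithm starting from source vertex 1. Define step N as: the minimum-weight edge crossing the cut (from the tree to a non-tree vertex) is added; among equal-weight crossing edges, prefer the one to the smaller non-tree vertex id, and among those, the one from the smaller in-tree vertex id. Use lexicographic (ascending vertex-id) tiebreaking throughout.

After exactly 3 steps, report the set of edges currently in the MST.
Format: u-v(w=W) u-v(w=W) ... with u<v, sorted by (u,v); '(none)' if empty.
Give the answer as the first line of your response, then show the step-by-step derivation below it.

1-2(w=4) 1-7(w=3) 3-7(w=3)

step 1: add edge 1-7 (w=3); MST = {1-7(w=3)}
step 2: add edge 3-7 (w=3); MST = {1-7(w=3) 3-7(w=3)}
step 3: add edge 1-2 (w=4); MST = {1-2(w=4) 1-7(w=3) 3-7(w=3)}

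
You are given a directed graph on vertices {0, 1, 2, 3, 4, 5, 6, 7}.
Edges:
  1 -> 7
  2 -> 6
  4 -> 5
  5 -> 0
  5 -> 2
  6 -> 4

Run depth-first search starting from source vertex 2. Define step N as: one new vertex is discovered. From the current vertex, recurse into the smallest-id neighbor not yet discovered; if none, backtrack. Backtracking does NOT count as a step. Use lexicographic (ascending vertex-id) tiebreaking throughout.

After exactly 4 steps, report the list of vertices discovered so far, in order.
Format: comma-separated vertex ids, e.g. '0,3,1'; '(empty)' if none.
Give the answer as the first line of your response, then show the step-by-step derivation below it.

2,6,4,5

step 1: discover 2; path=2; order=2
step 2: discover 6; path=2>6; order=2,6
step 3: discover 4; path=2>6>4; order=2,6,4
step 4: discover 5; path=2>6>4>5; order=2,6,4,5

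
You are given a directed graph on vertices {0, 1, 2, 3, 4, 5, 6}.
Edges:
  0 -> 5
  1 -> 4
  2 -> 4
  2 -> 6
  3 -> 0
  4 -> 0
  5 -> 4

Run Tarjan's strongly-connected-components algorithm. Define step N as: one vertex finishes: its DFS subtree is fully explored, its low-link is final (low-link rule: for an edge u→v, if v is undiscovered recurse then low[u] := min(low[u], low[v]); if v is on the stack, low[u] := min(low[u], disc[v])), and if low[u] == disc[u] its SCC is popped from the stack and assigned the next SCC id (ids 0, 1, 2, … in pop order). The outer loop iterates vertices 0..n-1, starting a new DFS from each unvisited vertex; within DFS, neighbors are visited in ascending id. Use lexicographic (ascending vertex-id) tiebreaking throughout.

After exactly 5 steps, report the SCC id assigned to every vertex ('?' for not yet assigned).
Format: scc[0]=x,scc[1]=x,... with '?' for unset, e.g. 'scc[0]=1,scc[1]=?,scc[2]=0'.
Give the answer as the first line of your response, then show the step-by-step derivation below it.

scc[0]=0,scc[1]=1,scc[2]=?,scc[3]=?,scc[4]=0,scc[5]=0,scc[6]=2

step 1: low=(low[0]=0,low[1]=?,low[2]=?,low[3]=?,low[4]=0,low[5]=1,low[6]=?); scc=(scc[0]=?,scc[1]=?,scc[2]=?,scc[3]=?,scc[4]=?,scc[5]=?,scc[6]=?)
step 2: low=(low[0]=0,low[1]=?,low[2]=?,low[3]=?,low[4]=0,low[5]=0,low[6]=?); scc=(scc[0]=?,scc[1]=?,scc[2]=?,scc[3]=?,scc[4]=?,scc[5]=?,scc[6]=?)
step 3: low=(low[0]=0,low[1]=?,low[2]=?,low[3]=?,low[4]=0,low[5]=0,low[6]=?); scc=(scc[0]=0,scc[1]=?,scc[2]=?,scc[3]=?,scc[4]=0,scc[5]=0,scc[6]=?)
step 4: low=(low[0]=0,low[1]=3,low[2]=?,low[3]=?,low[4]=0,low[5]=0,low[6]=?); scc=(scc[0]=0,scc[1]=1,scc[2]=?,scc[3]=?,scc[4]=0,scc[5]=0,scc[6]=?)
step 5: low=(low[0]=0,low[1]=3,low[2]=4,low[3]=?,low[4]=0,low[5]=0,low[6]=5); scc=(scc[0]=0,scc[1]=1,scc[2]=?,scc[3]=?,scc[4]=0,scc[5]=0,scc[6]=2)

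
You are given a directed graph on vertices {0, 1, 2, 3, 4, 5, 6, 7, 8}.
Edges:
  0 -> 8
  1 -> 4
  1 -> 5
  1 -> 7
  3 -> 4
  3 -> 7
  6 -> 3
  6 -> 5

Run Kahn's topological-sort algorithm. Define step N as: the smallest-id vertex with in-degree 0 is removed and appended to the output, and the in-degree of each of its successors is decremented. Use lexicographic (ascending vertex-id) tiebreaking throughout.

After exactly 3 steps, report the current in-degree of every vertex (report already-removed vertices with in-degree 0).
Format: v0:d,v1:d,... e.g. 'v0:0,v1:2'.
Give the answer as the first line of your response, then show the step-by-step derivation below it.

v0:0,v1:0,v2:0,v3:1,v4:1,v5:1,v6:0,v7:1,v8:0

step 1: output 0; order=[0]; indeg=(0,0,0,1,2,2,0,2,0)
step 2: output 1; order=[0,1]; indeg=(0,0,0,1,1,1,0,1,0)
step 3: output 2; order=[0,1,2]; indeg=(0,0,0,1,1,1,0,1,0)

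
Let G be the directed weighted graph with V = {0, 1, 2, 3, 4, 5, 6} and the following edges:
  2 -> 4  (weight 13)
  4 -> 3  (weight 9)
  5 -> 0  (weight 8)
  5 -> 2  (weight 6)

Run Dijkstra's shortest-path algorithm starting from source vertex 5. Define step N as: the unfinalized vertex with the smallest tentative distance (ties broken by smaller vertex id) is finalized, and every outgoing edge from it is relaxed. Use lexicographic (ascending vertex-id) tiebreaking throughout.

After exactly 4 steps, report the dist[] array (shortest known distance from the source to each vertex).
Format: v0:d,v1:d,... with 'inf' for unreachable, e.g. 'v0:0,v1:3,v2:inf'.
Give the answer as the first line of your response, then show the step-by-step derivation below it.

v0:8,v1:inf,v2:6,v3:28,v4:19,v5:0,v6:inf

step 1: dist = v0:8,v1:inf,v2:6,v3:inf,v4:inf,v5:0,v6:inf
step 2: dist = v0:8,v1:inf,v2:6,v3:inf,v4:19,v5:0,v6:inf
step 3: dist = v0:8,v1:inf,v2:6,v3:inf,v4:19,v5:0,v6:inf
step 4: dist = v0:8,v1:inf,v2:6,v3:28,v4:19,v5:0,v6:inf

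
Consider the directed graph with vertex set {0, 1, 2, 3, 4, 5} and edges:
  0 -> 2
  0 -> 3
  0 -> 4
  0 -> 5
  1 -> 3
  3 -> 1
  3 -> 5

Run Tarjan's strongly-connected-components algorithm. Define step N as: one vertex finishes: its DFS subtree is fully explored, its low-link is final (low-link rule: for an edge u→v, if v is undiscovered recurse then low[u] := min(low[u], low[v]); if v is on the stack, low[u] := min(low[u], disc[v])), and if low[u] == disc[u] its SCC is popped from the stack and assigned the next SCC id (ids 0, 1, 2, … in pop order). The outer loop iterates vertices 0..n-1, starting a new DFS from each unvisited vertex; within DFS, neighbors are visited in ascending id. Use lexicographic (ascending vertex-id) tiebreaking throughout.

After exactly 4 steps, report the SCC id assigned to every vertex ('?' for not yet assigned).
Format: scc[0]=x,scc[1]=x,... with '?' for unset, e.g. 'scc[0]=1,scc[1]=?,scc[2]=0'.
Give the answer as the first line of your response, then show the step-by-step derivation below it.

scc[0]=?,scc[1]=2,scc[2]=0,scc[3]=2,scc[4]=?,scc[5]=1

step 1: low=(low[0]=0,low[1]=?,low[2]=1,low[3]=?,low[4]=?,low[5]=?); scc=(scc[0]=?,scc[1]=?,scc[2]=0,scc[3]=?,scc[4]=?,scc[5]=?)
step 2: low=(low[0]=0,low[1]=2,low[2]=1,low[3]=2,low[4]=?,low[5]=?); scc=(scc[0]=?,scc[1]=?,scc[2]=0,scc[3]=?,scc[4]=?,scc[5]=?)
step 3: low=(low[0]=0,low[1]=2,low[2]=1,low[3]=2,low[4]=?,low[5]=4); scc=(scc[0]=?,scc[1]=?,scc[2]=0,scc[3]=?,scc[4]=?,scc[5]=1)
step 4: low=(low[0]=0,low[1]=2,low[2]=1,low[3]=2,low[4]=?,low[5]=4); scc=(scc[0]=?,scc[1]=2,scc[2]=0,scc[3]=2,scc[4]=?,scc[5]=1)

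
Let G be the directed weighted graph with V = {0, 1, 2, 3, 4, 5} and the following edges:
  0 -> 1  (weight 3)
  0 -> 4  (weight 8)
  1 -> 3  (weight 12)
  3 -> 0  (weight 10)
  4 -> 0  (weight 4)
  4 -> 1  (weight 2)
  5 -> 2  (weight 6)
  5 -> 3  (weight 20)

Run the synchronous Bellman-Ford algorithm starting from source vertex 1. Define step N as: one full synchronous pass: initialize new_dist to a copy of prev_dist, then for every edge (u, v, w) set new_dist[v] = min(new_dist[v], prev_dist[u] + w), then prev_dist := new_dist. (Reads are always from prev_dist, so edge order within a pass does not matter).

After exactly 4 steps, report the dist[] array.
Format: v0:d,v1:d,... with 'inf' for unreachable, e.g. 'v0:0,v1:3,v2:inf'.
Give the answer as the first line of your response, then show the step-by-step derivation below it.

v0:22,v1:0,v2:inf,v3:12,v4:30,v5:inf

step 1: dist = v0:inf,v1:0,v2:inf,v3:12,v4:inf,v5:inf
step 2: dist = v0:22,v1:0,v2:inf,v3:12,v4:inf,v5:inf
step 3: dist = v0:22,v1:0,v2:inf,v3:12,v4:30,v5:inf
step 4: dist = v0:22,v1:0,v2:inf,v3:12,v4:30,v5:inf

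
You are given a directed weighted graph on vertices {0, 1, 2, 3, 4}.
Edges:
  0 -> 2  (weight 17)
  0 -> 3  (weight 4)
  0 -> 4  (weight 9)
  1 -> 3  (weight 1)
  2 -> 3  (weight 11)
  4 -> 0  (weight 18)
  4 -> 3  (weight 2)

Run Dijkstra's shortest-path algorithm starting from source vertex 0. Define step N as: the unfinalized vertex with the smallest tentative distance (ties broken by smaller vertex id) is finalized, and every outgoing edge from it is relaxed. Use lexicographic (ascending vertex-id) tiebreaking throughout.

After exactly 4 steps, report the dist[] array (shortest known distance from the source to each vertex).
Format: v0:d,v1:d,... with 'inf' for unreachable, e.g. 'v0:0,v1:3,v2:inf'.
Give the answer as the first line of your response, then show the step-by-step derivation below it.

v0:0,v1:inf,v2:17,v3:4,v4:9

step 1: dist = v0:0,v1:inf,v2:17,v3:4,v4:9
step 2: dist = v0:0,v1:inf,v2:17,v3:4,v4:9
step 3: dist = v0:0,v1:inf,v2:17,v3:4,v4:9
step 4: dist = v0:0,v1:inf,v2:17,v3:4,v4:9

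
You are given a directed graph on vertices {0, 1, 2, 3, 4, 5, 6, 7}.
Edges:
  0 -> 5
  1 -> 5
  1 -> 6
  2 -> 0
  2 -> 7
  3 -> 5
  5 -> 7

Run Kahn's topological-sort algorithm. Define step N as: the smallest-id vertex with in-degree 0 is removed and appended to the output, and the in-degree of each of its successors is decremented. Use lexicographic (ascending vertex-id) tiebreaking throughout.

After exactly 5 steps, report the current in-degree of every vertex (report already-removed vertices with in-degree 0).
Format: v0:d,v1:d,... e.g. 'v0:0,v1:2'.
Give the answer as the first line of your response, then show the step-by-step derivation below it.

v0:0,v1:0,v2:0,v3:0,v4:0,v5:0,v6:0,v7:1

step 1: output 1; order=[1]; indeg=(1,0,0,0,0,2,0,2)
step 2: output 2; order=[1,2]; indeg=(0,0,0,0,0,2,0,1)
step 3: output 0; order=[1,2,0]; indeg=(0,0,0,0,0,1,0,1)
step 4: output 3; order=[1,2,0,3]; indeg=(0,0,0,0,0,0,0,1)
step 5: output 4; order=[1,2,0,3,4]; indeg=(0,0,0,0,0,0,0,1)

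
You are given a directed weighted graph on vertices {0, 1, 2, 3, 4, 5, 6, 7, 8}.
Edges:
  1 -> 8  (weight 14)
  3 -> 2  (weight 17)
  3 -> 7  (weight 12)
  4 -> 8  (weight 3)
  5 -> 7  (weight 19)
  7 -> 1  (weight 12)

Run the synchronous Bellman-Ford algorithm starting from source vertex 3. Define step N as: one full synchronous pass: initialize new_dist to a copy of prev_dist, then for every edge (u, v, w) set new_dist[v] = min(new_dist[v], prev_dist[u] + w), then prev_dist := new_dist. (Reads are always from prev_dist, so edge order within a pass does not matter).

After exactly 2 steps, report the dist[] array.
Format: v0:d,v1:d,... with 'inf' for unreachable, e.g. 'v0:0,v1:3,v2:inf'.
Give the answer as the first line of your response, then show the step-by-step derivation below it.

v0:inf,v1:24,v2:17,v3:0,v4:inf,v5:inf,v6:inf,v7:12,v8:inf

step 1: dist = v0:inf,v1:inf,v2:17,v3:0,v4:inf,v5:inf,v6:inf,v7:12,v8:inf
step 2: dist = v0:inf,v1:24,v2:17,v3:0,v4:inf,v5:inf,v6:inf,v7:12,v8:inf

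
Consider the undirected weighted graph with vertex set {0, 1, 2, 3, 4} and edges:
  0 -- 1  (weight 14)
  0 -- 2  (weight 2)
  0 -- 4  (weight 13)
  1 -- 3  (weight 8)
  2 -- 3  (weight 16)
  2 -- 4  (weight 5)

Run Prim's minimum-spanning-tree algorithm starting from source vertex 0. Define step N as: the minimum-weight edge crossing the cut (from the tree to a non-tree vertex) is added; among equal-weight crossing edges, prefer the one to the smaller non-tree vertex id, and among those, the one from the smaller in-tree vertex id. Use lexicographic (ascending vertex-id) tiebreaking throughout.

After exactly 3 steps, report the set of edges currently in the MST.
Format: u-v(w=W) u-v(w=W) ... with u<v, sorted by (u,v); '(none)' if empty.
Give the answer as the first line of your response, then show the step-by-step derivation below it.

0-1(w=14) 0-2(w=2) 2-4(w=5)

step 1: add edge 0-2 (w=2); MST = {0-2(w=2)}
step 2: add edge 2-4 (w=5); MST = {0-2(w=2) 2-4(w=5)}
step 3: add edge 0-1 (w=14); MST = {0-1(w=14) 0-2(w=2) 2-4(w=5)}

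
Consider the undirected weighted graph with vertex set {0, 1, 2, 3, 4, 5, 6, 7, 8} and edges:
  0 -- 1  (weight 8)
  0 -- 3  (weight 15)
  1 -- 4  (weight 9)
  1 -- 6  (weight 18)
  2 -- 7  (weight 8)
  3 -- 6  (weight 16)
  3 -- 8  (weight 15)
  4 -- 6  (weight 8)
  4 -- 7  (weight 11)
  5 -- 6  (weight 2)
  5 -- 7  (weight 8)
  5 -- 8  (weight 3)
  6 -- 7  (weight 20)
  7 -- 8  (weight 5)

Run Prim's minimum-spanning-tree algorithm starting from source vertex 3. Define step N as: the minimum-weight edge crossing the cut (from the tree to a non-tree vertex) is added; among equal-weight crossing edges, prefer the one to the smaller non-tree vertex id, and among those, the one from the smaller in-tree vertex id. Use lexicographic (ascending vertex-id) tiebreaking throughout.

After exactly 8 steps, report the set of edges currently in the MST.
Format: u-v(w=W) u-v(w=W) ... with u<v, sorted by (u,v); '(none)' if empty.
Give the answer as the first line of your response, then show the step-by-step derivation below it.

0-1(w=8) 0-3(w=15) 1-4(w=9) 2-7(w=8) 4-6(w=8) 5-6(w=2) 5-8(w=3) 7-8(w=5)

step 1: add edge 0-3 (w=15); MST = {0-3(w=15)}
step 2: add edge 0-1 (w=8); MST = {0-1(w=8) 0-3(w=15)}
step 3: add edge 1-4 (w=9); MST = {0-1(w=8) 0-3(w=15) 1-4(w=9)}
step 4: add edge 4-6 (w=8); MST = {0-1(w=8) 0-3(w=15) 1-4(w=9) 4-6(w=8)}
step 5: add edge 5-6 (w=2); MST = {0-1(w=8) 0-3(w=15) 1-4(w=9) 4-6(w=8) 5-6(w=2)}
step 6: add edge 5-8 (w=3); MST = {0-1(w=8) 0-3(w=15) 1-4(w=9) 4-6(w=8) 5-6(w=2) 5-8(w=3)}
step 7: add edge 7-8 (w=5); MST = {0-1(w=8) 0-3(w=15) 1-4(w=9) 4-6(w=8) 5-6(w=2) 5-8(w=3) 7-8(w=5)}
step 8: add edge 2-7 (w=8); MST = {0-1(w=8) 0-3(w=15) 1-4(w=9) 2-7(w=8) 4-6(w=8) 5-6(w=2) 5-8(w=3) 7-8(w=5)}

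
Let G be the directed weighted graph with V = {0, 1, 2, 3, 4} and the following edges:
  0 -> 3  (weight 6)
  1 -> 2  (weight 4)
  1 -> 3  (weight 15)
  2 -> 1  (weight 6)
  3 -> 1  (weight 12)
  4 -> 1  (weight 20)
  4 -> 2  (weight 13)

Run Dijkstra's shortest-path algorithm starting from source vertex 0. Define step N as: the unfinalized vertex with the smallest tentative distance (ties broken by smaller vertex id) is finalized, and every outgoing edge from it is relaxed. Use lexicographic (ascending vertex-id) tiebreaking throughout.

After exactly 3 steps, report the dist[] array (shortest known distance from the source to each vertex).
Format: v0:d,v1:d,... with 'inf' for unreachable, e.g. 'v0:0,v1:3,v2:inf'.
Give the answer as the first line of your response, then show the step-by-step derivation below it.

v0:0,v1:18,v2:22,v3:6,v4:inf

step 1: dist = v0:0,v1:inf,v2:inf,v3:6,v4:inf
step 2: dist = v0:0,v1:18,v2:inf,v3:6,v4:inf
step 3: dist = v0:0,v1:18,v2:22,v3:6,v4:inf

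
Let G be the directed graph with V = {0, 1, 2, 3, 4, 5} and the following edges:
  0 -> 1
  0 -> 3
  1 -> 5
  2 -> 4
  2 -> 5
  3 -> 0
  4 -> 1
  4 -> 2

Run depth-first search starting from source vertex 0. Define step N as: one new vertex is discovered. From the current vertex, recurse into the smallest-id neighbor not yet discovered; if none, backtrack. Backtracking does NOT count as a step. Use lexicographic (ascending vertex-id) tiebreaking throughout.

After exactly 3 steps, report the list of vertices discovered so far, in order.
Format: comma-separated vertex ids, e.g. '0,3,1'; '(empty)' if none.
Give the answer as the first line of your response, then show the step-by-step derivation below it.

0,1,5

step 1: discover 0; path=0; order=0
step 2: discover 1; path=0>1; order=0,1
step 3: discover 5; path=0>1>5; order=0,1,5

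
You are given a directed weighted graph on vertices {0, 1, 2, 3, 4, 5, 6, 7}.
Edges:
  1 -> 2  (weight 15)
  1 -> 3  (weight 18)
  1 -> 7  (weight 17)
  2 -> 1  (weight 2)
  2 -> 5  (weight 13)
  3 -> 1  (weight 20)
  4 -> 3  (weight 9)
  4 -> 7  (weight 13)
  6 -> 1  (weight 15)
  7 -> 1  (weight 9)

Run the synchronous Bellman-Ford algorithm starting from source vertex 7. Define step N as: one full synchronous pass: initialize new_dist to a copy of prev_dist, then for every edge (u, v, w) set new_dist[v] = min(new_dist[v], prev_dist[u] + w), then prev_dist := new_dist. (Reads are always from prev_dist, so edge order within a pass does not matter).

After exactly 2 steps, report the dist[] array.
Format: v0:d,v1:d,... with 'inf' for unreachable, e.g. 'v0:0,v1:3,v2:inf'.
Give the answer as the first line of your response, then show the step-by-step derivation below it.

v0:inf,v1:9,v2:24,v3:27,v4:inf,v5:inf,v6:inf,v7:0

step 1: dist = v0:inf,v1:9,v2:inf,v3:inf,v4:inf,v5:inf,v6:inf,v7:0
step 2: dist = v0:inf,v1:9,v2:24,v3:27,v4:inf,v5:inf,v6:inf,v7:0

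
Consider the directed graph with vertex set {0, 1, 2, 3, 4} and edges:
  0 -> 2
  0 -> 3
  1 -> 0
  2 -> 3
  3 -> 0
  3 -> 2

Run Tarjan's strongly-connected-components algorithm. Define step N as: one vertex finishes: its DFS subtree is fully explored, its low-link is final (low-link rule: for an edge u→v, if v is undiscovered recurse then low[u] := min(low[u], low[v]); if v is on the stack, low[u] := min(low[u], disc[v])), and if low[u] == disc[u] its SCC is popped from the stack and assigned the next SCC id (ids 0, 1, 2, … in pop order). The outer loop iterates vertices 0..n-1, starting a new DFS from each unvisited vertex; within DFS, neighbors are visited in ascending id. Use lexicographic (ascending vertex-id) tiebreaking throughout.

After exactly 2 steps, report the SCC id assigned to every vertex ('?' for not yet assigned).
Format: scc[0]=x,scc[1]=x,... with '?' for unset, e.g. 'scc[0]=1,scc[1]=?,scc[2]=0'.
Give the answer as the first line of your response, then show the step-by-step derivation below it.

scc[0]=?,scc[1]=?,scc[2]=?,scc[3]=?,scc[4]=?

step 1: low=(low[0]=0,low[1]=?,low[2]=1,low[3]=0,low[4]=?); scc=(scc[0]=?,scc[1]=?,scc[2]=?,scc[3]=?,scc[4]=?)
step 2: low=(low[0]=0,low[1]=?,low[2]=0,low[3]=0,low[4]=?); scc=(scc[0]=?,scc[1]=?,scc[2]=?,scc[3]=?,scc[4]=?)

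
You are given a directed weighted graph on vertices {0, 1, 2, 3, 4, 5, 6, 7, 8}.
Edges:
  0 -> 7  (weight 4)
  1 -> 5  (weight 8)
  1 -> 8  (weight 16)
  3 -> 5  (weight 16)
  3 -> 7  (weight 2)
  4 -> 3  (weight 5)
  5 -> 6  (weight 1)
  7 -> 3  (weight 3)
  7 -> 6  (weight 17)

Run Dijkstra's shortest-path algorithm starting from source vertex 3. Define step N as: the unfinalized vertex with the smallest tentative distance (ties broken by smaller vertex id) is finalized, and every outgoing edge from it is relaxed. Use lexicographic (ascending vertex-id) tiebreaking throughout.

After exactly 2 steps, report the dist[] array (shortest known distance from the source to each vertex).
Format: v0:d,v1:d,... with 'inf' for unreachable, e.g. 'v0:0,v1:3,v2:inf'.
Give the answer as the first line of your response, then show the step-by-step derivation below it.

v0:inf,v1:inf,v2:inf,v3:0,v4:inf,v5:16,v6:19,v7:2,v8:inf

step 1: dist = v0:inf,v1:inf,v2:inf,v3:0,v4:inf,v5:16,v6:inf,v7:2,v8:inf
step 2: dist = v0:inf,v1:inf,v2:inf,v3:0,v4:inf,v5:16,v6:19,v7:2,v8:inf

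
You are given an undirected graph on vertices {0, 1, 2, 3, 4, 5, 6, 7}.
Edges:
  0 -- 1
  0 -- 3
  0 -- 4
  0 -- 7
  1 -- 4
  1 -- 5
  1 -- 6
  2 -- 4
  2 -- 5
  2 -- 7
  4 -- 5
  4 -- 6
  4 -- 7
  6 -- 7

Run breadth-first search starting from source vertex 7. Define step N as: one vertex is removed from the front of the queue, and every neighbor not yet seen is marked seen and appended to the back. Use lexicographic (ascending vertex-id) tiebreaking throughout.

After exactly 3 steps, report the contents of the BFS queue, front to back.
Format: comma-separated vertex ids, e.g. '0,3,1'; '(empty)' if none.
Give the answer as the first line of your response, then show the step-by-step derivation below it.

4,6,1,3,5

step 1: dequeue 7; queue=[0,2,4,6]; order=7
step 2: dequeue 0; queue=[2,4,6,1,3]; order=7,0
step 3: dequeue 2; queue=[4,6,1,3,5]; order=7,0,2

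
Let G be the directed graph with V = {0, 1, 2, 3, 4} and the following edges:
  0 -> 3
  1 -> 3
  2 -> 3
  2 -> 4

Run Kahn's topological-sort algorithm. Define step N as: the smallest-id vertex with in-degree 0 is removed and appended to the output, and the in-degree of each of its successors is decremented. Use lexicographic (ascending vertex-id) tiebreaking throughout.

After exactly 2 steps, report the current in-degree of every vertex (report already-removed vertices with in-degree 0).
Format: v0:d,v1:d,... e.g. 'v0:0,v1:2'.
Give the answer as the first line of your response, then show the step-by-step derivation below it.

v0:0,v1:0,v2:0,v3:1,v4:1

step 1: output 0; order=[0]; indeg=(0,0,0,2,1)
step 2: output 1; order=[0,1]; indeg=(0,0,0,1,1)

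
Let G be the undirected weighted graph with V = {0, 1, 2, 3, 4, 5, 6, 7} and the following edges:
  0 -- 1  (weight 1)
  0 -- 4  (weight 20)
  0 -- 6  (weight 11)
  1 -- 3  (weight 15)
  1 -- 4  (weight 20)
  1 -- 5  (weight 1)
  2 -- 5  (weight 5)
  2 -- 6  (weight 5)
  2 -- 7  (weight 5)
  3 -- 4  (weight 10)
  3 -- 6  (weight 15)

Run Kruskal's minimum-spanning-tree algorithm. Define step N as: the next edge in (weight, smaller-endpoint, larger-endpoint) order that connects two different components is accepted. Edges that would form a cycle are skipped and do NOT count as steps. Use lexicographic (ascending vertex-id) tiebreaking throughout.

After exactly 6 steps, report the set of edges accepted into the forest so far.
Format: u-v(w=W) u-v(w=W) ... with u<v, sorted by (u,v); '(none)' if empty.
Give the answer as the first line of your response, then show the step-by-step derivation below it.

0-1(w=1) 1-5(w=1) 2-5(w=5) 2-6(w=5) 2-7(w=5) 3-4(w=10)

step 1: add edge 0-1 (w=1); MST = {0-1(w=1)}
step 2: add edge 1-5 (w=1); MST = {0-1(w=1) 1-5(w=1)}
step 3: add edge 2-5 (w=5); MST = {0-1(w=1) 1-5(w=1) 2-5(w=5)}
step 4: add edge 2-6 (w=5); MST = {0-1(w=1) 1-5(w=1) 2-5(w=5) 2-6(w=5)}
step 5: add edge 2-7 (w=5); MST = {0-1(w=1) 1-5(w=1) 2-5(w=5) 2-6(w=5) 2-7(w=5)}
step 6: add edge 3-4 (w=10); MST = {0-1(w=1) 1-5(w=1) 2-5(w=5) 2-6(w=5) 2-7(w=5) 3-4(w=10)}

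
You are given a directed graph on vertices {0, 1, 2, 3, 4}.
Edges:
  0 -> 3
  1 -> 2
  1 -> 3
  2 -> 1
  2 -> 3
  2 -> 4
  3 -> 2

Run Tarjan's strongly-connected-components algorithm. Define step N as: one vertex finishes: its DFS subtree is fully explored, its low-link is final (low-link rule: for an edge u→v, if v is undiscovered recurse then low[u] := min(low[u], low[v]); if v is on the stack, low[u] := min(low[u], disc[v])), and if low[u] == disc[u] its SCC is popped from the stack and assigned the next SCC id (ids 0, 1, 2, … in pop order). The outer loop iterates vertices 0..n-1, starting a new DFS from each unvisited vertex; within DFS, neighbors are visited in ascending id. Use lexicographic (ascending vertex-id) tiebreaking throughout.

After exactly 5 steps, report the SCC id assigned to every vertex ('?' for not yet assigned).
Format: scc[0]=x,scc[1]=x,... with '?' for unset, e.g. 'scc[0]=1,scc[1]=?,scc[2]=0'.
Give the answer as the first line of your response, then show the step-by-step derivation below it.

scc[0]=2,scc[1]=1,scc[2]=1,scc[3]=1,scc[4]=0

step 1: low=(low[0]=0,low[1]=1,low[2]=2,low[3]=1,low[4]=?); scc=(scc[0]=?,scc[1]=?,scc[2]=?,scc[3]=?,scc[4]=?)
step 2: low=(low[0]=0,low[1]=1,low[2]=1,low[3]=1,low[4]=4); scc=(scc[0]=?,scc[1]=?,scc[2]=?,scc[3]=?,scc[4]=0)
step 3: low=(low[0]=0,low[1]=1,low[2]=1,low[3]=1,low[4]=4); scc=(scc[0]=?,scc[1]=?,scc[2]=?,scc[3]=?,scc[4]=0)
step 4: low=(low[0]=0,low[1]=1,low[2]=1,low[3]=1,low[4]=4); scc=(scc[0]=?,scc[1]=1,scc[2]=1,scc[3]=1,scc[4]=0)
step 5: low=(low[0]=0,low[1]=1,low[2]=1,low[3]=1,low[4]=4); scc=(scc[0]=2,scc[1]=1,scc[2]=1,scc[3]=1,scc[4]=0)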